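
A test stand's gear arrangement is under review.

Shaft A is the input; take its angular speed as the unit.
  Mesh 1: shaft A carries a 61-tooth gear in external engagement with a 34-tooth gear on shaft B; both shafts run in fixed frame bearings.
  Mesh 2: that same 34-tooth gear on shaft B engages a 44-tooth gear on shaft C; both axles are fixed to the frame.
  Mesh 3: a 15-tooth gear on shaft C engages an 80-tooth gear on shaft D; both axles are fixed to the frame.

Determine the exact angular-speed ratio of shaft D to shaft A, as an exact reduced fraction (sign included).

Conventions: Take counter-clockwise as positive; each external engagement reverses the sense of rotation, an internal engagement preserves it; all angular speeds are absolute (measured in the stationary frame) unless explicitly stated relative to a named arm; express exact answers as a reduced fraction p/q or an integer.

class = fixed-axis compound train [3 meshes; 3 ratios multiply, 3 sense flips]
mesh 1 [61T→34T]: running ratio 61/34, sense −
mesh 2 [34T→44T]: running ratio 61/44, sense +
mesh 3 [15T→80T]: running ratio 183/704, sense −
ω_out/ω_in = -183/704

-183/704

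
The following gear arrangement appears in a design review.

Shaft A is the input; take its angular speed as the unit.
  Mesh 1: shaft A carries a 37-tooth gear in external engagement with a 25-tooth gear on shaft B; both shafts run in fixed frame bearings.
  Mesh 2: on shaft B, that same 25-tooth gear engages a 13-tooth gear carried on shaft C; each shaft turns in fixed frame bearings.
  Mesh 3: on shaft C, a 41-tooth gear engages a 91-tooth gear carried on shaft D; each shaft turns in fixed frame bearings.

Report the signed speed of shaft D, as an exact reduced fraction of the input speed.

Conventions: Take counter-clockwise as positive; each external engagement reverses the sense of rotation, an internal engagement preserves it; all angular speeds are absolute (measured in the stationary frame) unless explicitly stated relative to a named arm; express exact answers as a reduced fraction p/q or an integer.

-1517/1183

3-mesh fixed-axis compound train (all bearings frame-fixed)
mesh 1 [37T→25T]: |ω|/ω_in = 1×37/25 = 37/25, sense flips to −
mesh 2 [25T→13T]: |ω|/ω_in = (37/25)×25/13 = 37/13, sense flips to +
mesh 3 [41T→91T]: |ω|/ω_in = (37/13)×41/91 = 1517/1183, sense flips to −
signed output speed (× input speed) = -1517/1183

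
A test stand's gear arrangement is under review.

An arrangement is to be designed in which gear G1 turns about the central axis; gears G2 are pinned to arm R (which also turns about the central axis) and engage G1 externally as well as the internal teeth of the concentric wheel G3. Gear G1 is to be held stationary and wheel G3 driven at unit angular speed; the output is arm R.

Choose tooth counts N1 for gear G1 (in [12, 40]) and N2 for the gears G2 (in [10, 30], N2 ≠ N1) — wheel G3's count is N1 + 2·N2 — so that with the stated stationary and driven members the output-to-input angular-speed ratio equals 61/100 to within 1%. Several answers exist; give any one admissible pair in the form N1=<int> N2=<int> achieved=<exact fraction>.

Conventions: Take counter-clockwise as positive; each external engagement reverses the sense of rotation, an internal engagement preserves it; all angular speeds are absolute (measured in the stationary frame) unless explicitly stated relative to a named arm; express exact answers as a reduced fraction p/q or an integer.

planetary set to be sized for 61/100 (Willis relation)
Willis with ω_sun = 0: ω_arm/ω_ring = N3/(N1+N3); set equal to 61/100  ⇒  N3/N1 = (61/100)/(1 − 61/100) = 61/39
N3 = N1 + 2·N2  ⇒  N2/N1 = (N3/N1 − 1)/2 = (61/39 − 1)/2 = 11/39
smallest multiple with N1 ≥ 12 and N2 ≥ 10: k = 1  ⇒  N1 = 1·39 = 39, N2 = 1·11 = 11 (N1 ≤ 40, N2 ≤ 30, N2 ≠ N1 ✓), N3 = 39 + 2·11 = 61
check: N3/(N1+N3) with N1 = 39, N3 = 61 gives 61/100; |achieved − target| = 0 ≤ 61/10000 ✓

N1=39 N2=11 achieved=61/100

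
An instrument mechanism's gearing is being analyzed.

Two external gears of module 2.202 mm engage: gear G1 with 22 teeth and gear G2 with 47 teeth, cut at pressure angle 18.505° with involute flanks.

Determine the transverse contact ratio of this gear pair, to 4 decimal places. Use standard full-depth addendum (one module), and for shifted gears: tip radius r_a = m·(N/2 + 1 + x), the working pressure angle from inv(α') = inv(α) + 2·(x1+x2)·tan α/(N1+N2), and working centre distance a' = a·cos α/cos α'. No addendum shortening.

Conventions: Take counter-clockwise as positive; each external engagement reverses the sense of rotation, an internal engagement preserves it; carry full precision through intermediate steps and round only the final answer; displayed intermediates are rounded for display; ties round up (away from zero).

class = single-mesh tooth geometry [involute pair 22T × 47T, m = 2.202]
base radii: r_b1 = 22.969625, r_b2 = 49.071471
tip radii: r_a1 = 26.424000, r_a2 = 53.949000
no profile shift: α' = α, a' = a
action lengths: √(r_a1²−r_b1²) = 13.062317, √(r_a2²−r_b2²) = 22.416184
base pitch p_b = π·m·cos α = 6.560109
CR = (13.062317 + 22.416184 − 75.969000·sin 18.50500°)/6.560109 = 1.732730
contact ratio ≈ 1.7327

1.7327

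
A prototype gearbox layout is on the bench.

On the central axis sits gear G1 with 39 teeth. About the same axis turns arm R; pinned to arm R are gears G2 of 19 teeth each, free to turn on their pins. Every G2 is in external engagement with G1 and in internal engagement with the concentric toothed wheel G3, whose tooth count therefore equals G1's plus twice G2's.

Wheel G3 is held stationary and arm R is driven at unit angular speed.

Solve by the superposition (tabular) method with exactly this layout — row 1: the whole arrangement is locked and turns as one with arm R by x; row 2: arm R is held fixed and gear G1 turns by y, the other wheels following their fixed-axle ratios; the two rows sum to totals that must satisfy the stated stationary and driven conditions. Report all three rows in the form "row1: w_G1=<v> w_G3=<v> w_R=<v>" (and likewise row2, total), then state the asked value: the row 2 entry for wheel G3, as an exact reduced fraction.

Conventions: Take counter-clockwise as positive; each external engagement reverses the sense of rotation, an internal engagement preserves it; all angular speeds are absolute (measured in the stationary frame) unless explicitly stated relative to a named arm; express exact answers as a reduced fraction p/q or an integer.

row1: w_G1=1 w_G3=1 w_R=1
row2: w_G1=77/39 w_G3=-1 w_R=0
total: w_G1=116/39 w_G3=0 w_R=1
asked value: -1

recognized (axles ride arm R): planetary set, 39/19/77 teeth
row 1 (train locked, turned with arm): all members turn x
superposition row 2 [arm held]: sun y, ring −(39/77)·y, arm 0
boundary: total ω_ring = x − (39/77)·y = 0 and total ω_arm = x = 1  ⇒  y = 77/39, x = 1
row 2 ring = −(39/77)·77/39 = -1
totals (row 1 + row 2): sun 1 + 77/39 = 116/39, ring 1 + (-1) = 0, arm 1 + 0 = 1
asked cell (row2, ring) = -1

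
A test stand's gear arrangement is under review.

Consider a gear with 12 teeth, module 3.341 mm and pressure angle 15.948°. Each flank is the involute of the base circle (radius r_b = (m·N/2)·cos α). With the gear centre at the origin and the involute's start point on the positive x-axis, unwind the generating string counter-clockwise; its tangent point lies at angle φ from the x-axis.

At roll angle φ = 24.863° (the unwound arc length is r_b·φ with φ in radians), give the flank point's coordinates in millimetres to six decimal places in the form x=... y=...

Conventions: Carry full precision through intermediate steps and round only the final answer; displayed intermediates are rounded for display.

x=21.004655 y=0.515174

class = single-mesh tooth geometry [base-circle involute, m = 3.341, 12T]
pitch radius r_p = m·N/2 = 3.341·12/2 = 20.046000
base radius r_b = r_p·cos α = 20.046000·cos 15.948° = 19.274459
roll angle φ = 24.863° = 0.43394121 rad
x = r_b·(cos φ + φ·sin φ) = 21.004655
y = r_b·(sin φ − φ·cos φ) = 0.515174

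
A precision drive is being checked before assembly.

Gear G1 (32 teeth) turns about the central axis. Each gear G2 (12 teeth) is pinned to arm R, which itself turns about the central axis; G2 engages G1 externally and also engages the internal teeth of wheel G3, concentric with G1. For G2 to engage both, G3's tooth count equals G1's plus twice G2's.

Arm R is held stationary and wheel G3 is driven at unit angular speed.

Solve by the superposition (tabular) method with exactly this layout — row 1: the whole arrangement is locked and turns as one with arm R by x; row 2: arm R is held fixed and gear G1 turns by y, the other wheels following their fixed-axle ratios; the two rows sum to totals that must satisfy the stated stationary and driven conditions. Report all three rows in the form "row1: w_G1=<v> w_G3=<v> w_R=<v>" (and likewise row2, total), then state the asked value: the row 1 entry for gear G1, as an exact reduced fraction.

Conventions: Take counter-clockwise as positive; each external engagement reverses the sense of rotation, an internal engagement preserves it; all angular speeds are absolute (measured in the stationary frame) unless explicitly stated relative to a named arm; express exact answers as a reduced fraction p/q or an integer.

row1: w_G1=0 w_G3=0 w_R=0
row2: w_G1=-7/4 w_G3=1 w_R=0
total: w_G1=-7/4 w_G3=1 w_R=0
asked value: 0

class = planetary set [G3 = 32+2·12 = 56; Willis about the carrier]
row 1: whole set turns with the arm by x
row 2 — arm fixed, fixed-axis ratios: sun y, ring −(32/56)·y, arm 0
boundary: total ω_arm = x = 0 and total ω_ring = x − (32/56)·y = 1  ⇒  y = -7/4, x = 0
row 2 ring = −(32/56)·(-7/4) = 1
totals (row 1 + row 2): sun 0 + (-7/4) = -7/4, ring 0 + 1 = 1, arm 0 + 0 = 0
asked cell (row1, sun) = 0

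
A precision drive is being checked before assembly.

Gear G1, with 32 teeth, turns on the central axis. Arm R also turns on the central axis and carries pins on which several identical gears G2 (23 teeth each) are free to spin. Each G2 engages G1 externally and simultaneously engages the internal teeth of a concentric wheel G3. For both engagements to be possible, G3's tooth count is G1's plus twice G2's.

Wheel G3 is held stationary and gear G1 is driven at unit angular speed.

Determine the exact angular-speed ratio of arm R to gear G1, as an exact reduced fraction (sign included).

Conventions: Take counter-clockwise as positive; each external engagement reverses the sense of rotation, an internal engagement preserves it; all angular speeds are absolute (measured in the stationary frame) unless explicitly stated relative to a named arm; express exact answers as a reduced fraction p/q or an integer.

class = planetary set [G3 = 32+2·23 = 78; Willis about the carrier]
ring teeth: 32 + 2·23 = 78
32(ω_sun−ω_arm) = −78(ω_ring−ω_arm),  ω_ring = 0, ω_sun = 1
32(1−ω_arm) = −78(0−ω_arm)  ⇒  110·ω_arm = 32  ⇒  ω_arm = 16/55
ω_out/ω_in = 16/55

16/55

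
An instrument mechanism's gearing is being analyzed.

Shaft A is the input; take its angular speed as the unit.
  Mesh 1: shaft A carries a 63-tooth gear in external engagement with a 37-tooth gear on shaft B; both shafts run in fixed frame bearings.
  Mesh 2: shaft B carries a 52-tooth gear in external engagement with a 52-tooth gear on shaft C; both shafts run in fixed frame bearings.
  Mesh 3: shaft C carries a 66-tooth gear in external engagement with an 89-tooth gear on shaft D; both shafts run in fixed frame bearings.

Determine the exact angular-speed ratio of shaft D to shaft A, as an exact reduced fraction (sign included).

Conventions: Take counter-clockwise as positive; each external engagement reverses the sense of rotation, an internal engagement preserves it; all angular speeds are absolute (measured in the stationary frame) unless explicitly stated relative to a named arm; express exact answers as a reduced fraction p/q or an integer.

-4158/3293

class = fixed-axis compound train [3 meshes; 3 ratios multiply, 3 sense flips]
mesh 1 [63T→37T]: running ratio 63/37, sense −
mesh 2 [52T→52T]: running ratio 63/37, sense +
mesh 3 [66T→89T]: running ratio 4158/3293, sense −
ω_out/ω_in = -4158/3293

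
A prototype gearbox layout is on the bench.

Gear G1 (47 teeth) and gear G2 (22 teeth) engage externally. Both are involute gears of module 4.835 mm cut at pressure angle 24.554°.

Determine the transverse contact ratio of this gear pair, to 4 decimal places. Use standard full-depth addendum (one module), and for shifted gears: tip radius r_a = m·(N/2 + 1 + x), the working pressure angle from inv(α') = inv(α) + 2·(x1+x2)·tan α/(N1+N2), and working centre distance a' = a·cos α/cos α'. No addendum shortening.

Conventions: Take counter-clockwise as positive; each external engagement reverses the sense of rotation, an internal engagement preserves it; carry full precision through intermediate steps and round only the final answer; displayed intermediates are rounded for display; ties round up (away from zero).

1.4916

class = single-mesh tooth geometry [involute pair 47T × 22T, m = 4.835]
base radii: r_b1 = 103.347620, r_b2 = 48.375482
tip radii: r_a1 = 118.457500, r_a2 = 58.020000
no profile shift: α' = α, a' = a
action lengths: √(r_a1²−r_b1²) = 57.891698, √(r_a2²−r_b2²) = 32.033313
base pitch p_b = π·m·cos α = 13.816005
CR = (57.891698 + 32.033313 − 166.807500·sin 24.55400°)/13.816005 = 1.491606
contact ratio ≈ 1.4916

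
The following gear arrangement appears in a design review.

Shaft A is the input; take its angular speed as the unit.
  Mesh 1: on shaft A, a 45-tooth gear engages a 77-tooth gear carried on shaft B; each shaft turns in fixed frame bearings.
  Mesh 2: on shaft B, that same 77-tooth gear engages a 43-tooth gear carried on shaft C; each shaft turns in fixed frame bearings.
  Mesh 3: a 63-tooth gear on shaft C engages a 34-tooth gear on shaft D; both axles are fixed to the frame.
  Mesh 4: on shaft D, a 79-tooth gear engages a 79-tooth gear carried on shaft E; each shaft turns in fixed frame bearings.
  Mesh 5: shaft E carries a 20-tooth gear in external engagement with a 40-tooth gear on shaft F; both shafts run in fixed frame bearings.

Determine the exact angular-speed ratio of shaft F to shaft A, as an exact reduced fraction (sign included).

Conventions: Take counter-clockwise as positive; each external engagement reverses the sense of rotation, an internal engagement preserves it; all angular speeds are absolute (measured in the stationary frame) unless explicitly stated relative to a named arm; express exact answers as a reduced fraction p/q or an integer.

-2835/2924

class = fixed-axis compound train [5 meshes; 5 ratios multiply, 5 sense flips]
mesh 1 [45T→77T]: running ratio 45/77, sense −
mesh 2 [77T→43T]: running ratio 45/43, sense +
mesh 3 [63T→34T]: running ratio 2835/1462, sense −
mesh 4 [79T→79T]: running ratio 2835/1462, sense +
mesh 5 [20T→40T]: running ratio 2835/2924, sense −
ω_out/ω_in = -2835/2924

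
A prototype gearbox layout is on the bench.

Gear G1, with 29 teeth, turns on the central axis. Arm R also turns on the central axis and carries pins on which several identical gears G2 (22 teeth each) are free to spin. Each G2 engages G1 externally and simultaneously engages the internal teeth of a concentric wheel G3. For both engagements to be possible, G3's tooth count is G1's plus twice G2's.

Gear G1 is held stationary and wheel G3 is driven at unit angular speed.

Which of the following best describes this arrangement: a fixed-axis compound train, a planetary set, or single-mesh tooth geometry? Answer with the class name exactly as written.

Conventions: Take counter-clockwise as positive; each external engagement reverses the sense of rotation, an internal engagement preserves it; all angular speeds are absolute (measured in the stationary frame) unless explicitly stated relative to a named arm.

planetary set

recognized (axles ride arm R): planetary set, 29/22/73 teeth
classification: planetary set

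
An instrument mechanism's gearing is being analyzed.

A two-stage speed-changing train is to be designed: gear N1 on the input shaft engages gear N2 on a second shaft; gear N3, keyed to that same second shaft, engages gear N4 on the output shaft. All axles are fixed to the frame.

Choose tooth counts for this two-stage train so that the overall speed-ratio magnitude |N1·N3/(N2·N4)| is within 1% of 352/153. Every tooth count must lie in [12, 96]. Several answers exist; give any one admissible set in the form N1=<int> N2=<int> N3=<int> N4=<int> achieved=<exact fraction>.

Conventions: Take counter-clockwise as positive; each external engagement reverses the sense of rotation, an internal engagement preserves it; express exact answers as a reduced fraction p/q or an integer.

N1=16 N2=17 N3=44 N4=18 achieved=352/153

2-stage fixed-axis compound train for ratio 352/153
target = 352/153 in lowest terms: an exact hit needs N1·N3 = k·352 and N2·N4 = k·153 for one integer k, every count in [12, 96]; additionally prefer no 1:1 stage (N1 ≠ N2, N3 ≠ N4)
k = 1: no 1:1-free in-range split of k·352 and k·153 into factor pairs; take k = 2
k = 2: N1·N3 = 704 = 16·44, N2·N4 = 306 = 17·18
achieved = 16·44/(17·18) = 352/153; |achieved − target| = 0 ≤ 88/3825 ✓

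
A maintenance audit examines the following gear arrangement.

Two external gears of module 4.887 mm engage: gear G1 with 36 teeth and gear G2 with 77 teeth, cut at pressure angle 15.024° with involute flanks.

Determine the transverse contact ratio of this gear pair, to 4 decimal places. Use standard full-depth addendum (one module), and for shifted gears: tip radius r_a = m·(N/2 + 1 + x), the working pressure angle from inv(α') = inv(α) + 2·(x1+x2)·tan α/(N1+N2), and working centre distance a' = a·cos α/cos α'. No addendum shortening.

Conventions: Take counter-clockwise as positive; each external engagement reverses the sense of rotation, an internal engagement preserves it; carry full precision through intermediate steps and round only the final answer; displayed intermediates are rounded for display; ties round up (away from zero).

recognized (one external pair, fixed centres): single-mesh tooth geometry, m = 4.887, N1 = 36, N2 = 77
base radii: r_b1 = 84.959087, r_b2 = 181.718047
tip radii: r_a1 = 92.853000, r_a2 = 193.036500
no profile shift: α' = α, a' = a
action lengths: √(r_a1²−r_b1²) = 37.465092, √(r_a2²−r_b2²) = 65.127887
base pitch p_b = π·m·cos α = 14.828158
CR = (37.465092 + 65.127887 − 276.115500·sin 15.02400°)/14.828158 = 2.091785
contact ratio ≈ 2.0918

2.0918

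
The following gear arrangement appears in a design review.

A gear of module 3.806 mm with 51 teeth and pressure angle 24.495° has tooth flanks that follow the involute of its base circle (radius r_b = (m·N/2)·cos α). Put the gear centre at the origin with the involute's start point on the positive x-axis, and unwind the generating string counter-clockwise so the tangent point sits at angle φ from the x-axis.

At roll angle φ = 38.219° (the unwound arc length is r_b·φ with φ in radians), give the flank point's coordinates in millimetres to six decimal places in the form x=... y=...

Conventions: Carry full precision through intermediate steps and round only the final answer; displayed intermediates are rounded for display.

x=105.834379 y=8.355057

recognized (one wheel, involute flank): single-mesh tooth geometry, m = 3.806, N = 51
pitch radius r_p = m·N/2 = 3.806·51/2 = 97.053000
base radius r_b = r_p·cos α = 97.053000·cos 24.495° = 88.317983
roll angle φ = 38.219° = 0.66704739 rad
x = r_b·(cos φ + φ·sin φ) = 105.834379
y = r_b·(sin φ − φ·cos φ) = 8.355057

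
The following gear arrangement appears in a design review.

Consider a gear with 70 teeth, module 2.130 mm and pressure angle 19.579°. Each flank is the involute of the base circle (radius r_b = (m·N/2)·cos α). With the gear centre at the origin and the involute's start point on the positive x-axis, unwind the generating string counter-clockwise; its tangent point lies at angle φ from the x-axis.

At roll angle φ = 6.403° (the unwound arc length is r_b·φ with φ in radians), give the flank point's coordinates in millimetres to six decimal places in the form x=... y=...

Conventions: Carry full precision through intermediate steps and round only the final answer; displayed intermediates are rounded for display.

class = single-mesh tooth geometry [base-circle involute, m = 2.130, 70T]
pitch radius r_p = m·N/2 = 2.130·70/2 = 74.550000
base radius r_b = r_p·cos α = 74.550000·cos 19.579° = 70.239544
roll angle φ = 6.403° = 0.11175343 rad
x = r_b·(cos φ + φ·sin φ) = 70.676781
y = r_b·(sin φ − φ·cos φ) = 0.032636

x=70.676781 y=0.032636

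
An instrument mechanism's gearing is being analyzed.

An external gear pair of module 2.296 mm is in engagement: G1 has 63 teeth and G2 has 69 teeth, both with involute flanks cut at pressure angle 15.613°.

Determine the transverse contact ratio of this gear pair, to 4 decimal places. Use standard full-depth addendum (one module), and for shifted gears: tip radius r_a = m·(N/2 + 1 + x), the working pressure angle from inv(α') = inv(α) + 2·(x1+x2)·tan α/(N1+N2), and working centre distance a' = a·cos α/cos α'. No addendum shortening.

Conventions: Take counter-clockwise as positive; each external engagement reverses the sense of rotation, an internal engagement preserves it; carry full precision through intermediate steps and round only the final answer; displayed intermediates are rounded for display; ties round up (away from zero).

2.1126

topology: single-mesh involute geometry — m = 2.296, 63T/69T pair
base radii: r_b1 = 69.655355, r_b2 = 76.289198
tip radii: r_a1 = 74.620000, r_a2 = 81.508000
no profile shift: α' = α, a' = a
action lengths: √(r_a1²−r_b1²) = 26.763332, √(r_a2²−r_b2²) = 28.696904
base pitch p_b = π·m·cos α = 6.946944
CR = (26.763332 + 28.696904 − 151.536000·sin 15.61300°)/6.946944 = 2.112596
contact ratio ≈ 2.1126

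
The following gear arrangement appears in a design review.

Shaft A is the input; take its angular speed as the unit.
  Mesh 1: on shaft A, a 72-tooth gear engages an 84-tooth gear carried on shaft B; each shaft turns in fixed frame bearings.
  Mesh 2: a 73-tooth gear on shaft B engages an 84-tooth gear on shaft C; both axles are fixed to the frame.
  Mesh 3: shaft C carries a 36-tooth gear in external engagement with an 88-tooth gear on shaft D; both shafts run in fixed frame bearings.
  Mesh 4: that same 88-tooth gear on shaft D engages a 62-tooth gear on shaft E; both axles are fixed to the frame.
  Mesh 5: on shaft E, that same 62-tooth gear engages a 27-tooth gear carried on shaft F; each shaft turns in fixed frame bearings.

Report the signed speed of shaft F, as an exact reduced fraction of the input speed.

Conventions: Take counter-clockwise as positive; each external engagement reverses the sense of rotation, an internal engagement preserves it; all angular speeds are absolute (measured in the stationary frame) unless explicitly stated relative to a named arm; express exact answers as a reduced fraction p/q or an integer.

-146/147

5-mesh fixed-axis compound train (all bearings frame-fixed)
mesh 1 [72T→84T]: |ω|/ω_in = 1×72/84 = 6/7, sense flips to −
mesh 2 [73T→84T]: |ω|/ω_in = (6/7)×73/84 = 73/98, sense flips to +
mesh 3 [36T→88T]: |ω|/ω_in = (73/98)×36/88 = 657/2156, sense flips to −
mesh 4 [88T→62T]: |ω|/ω_in = (657/2156)×88/62 = 657/1519, sense flips to +
mesh 5 [62T→27T]: |ω|/ω_in = (657/1519)×62/27 = 146/147, sense flips to −
signed output speed (× input speed) = -146/147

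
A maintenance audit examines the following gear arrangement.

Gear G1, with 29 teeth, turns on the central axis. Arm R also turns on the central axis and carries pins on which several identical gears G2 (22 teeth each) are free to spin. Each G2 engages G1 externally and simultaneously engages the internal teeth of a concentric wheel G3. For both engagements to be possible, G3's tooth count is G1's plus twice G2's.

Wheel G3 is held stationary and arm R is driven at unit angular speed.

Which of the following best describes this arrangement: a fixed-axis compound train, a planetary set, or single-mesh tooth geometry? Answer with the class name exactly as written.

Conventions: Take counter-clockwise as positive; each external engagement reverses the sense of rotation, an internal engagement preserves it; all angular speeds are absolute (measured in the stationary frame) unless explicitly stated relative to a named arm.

planetary set

topology: planetary set — G1 29T / G2 22T / G3 73T, arm = carrier (Willis)
classification: planetary set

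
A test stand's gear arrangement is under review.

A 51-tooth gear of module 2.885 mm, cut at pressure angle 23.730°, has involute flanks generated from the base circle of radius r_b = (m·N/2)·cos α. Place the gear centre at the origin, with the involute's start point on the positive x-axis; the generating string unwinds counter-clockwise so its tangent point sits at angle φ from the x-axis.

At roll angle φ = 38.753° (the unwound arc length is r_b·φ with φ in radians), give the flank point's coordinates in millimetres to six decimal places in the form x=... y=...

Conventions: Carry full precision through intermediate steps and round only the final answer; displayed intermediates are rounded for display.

x=81.034793 y=6.633595

class = single-mesh tooth geometry [base-circle involute, m = 2.885, 51T]
pitch radius r_p = m·N/2 = 2.885·51/2 = 73.567500
base radius r_b = r_p·cos α = 73.567500·cos 23.730° = 67.347516
roll angle φ = 38.753° = 0.67636745 rad
x = r_b·(cos φ + φ·sin φ) = 81.034793
y = r_b·(sin φ − φ·cos φ) = 6.633595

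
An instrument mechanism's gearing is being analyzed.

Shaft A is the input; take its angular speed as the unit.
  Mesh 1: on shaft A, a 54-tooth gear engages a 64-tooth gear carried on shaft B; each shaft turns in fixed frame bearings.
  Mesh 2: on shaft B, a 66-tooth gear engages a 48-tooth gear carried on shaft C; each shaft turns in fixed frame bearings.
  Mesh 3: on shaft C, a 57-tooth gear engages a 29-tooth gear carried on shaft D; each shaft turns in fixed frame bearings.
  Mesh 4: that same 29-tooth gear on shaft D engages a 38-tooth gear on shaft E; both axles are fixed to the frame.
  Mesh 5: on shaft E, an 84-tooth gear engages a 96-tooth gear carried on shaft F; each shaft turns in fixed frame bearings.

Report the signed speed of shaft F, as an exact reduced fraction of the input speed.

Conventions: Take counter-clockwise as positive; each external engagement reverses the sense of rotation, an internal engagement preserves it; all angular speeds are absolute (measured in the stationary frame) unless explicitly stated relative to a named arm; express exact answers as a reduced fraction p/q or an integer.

-6237/4096

5-mesh fixed-axis compound train (all bearings frame-fixed)
mesh 1 [54T→64T]: |ω|/ω_in = 1×54/64 = 27/32, sense flips to −
mesh 2 [66T→48T]: |ω|/ω_in = (27/32)×66/48 = 297/256, sense flips to +
mesh 3 [57T→29T]: |ω|/ω_in = (297/256)×57/29 = 16929/7424, sense flips to −
mesh 4 [29T→38T]: |ω|/ω_in = (16929/7424)×29/38 = 891/512, sense flips to +
mesh 5 [84T→96T]: |ω|/ω_in = (891/512)×84/96 = 6237/4096, sense flips to −
signed output speed (× input speed) = -6237/4096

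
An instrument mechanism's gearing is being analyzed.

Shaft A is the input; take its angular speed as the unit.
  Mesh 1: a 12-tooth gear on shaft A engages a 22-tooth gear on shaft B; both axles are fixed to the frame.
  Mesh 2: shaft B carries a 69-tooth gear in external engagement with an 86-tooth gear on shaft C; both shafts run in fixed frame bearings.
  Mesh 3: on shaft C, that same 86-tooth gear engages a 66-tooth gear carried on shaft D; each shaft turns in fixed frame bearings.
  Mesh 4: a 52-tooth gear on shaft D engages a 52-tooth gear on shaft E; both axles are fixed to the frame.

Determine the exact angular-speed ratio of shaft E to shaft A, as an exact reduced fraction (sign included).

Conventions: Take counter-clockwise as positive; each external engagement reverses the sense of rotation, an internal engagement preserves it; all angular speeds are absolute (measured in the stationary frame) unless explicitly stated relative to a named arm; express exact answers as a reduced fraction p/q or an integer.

69/121

class = fixed-axis compound train [4 meshes; 4 ratios multiply, 4 sense flips]
mesh 1 [12T→22T]: running ratio 6/11, sense −
mesh 2 [69T→86T]: running ratio 207/473, sense +
mesh 3 [86T→66T]: running ratio 69/121, sense −
mesh 4 [52T→52T]: running ratio 69/121, sense +
ω_out/ω_in = 69/121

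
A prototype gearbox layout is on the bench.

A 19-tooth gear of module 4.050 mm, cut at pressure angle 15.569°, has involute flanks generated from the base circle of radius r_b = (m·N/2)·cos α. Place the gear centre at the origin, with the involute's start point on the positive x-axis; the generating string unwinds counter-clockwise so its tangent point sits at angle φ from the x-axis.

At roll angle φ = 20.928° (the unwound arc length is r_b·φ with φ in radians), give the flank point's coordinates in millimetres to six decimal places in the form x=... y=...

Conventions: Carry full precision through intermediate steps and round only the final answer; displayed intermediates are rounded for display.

x=39.453846 y=0.594063

single-mesh involute tooth geometry (19T wheel at module 4.050)
pitch radius r_p = m·N/2 = 4.050·19/2 = 38.475000
base radius r_b = r_p·cos α = 38.475000·cos 15.569° = 37.063272
roll angle φ = 20.928° = 0.36526251 rad
x = r_b·(cos φ + φ·sin φ) = 39.453846
y = r_b·(sin φ − φ·cos φ) = 0.594063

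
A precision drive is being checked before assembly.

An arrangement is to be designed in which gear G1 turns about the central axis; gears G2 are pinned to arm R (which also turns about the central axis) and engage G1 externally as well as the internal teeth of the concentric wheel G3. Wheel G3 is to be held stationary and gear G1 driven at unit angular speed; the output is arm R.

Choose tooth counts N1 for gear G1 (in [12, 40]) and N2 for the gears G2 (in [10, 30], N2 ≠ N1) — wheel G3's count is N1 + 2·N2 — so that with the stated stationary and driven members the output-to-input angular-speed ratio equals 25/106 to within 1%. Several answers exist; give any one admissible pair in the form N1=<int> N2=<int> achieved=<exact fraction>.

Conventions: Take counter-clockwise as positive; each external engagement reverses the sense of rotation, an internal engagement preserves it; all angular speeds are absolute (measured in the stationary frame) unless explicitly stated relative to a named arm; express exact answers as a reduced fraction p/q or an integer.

N1=25 N2=28 achieved=25/106

class = planetary set [ratio 25/106 wanted; Willis about the carrier]
Willis with ω_ring = 0: ω_arm/ω_sun = N1/(N1+N3); set equal to 25/106  ⇒  N3/N1 = 1/(25/106) − 1 = 81/25
N3 = N1 + 2·N2  ⇒  N2/N1 = (N3/N1 − 1)/2 = (81/25 − 1)/2 = 28/25
smallest multiple with N1 ≥ 12 and N2 ≥ 10: k = 1  ⇒  N1 = 1·25 = 25, N2 = 1·28 = 28 (N1 ≤ 40, N2 ≤ 30, N2 ≠ N1 ✓), N3 = 25 + 2·28 = 81
check: N1/(N1+N3) with N1 = 25, N3 = 81 gives 25/106; |achieved − target| = 0 ≤ 1/424 ✓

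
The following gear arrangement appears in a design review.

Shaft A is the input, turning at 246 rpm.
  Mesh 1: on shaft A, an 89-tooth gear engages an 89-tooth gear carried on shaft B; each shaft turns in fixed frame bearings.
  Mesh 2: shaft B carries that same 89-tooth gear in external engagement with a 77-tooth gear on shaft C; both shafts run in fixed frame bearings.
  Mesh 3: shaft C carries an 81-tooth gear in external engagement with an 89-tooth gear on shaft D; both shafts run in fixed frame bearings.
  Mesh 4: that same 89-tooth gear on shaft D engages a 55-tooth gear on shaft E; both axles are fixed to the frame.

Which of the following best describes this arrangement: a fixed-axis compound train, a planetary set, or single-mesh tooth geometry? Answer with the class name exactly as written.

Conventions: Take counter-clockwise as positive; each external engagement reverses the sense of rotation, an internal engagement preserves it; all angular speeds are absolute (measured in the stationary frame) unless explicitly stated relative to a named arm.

fixed-axis compound train

4-mesh fixed-axis compound train (all bearings frame-fixed)
classification: fixed-axis compound train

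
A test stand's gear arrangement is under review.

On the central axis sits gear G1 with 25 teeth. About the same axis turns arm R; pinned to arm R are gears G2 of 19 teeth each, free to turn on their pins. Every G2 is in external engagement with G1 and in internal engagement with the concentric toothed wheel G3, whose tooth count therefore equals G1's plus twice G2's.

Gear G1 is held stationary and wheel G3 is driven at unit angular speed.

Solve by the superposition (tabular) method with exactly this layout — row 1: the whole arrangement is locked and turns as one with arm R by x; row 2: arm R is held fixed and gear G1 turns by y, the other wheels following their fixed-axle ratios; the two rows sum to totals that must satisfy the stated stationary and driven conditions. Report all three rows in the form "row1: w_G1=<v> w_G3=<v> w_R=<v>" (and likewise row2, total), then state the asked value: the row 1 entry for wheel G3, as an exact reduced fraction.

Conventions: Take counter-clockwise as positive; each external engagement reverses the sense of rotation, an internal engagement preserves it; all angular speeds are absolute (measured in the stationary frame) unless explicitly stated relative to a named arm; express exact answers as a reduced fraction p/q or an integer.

row1: w_G1=63/88 w_G3=63/88 w_R=63/88
row2: w_G1=-63/88 w_G3=25/88 w_R=0
total: w_G1=0 w_G3=1 w_R=63/88
asked value: 63/88

planetary set (25T centre, 19T on arm, 63T internal) — Willis relation
row 1 (train locked, turned with arm): all members turn x
superposition row 2 [arm held]: sun y, ring −(25/63)·y, arm 0
boundary: total ω_sun = x + y = 0 and total ω_ring = x − (25/63)·y = 1  ⇒  y = -63/88, x = 63/88
row 2 ring = −(25/63)·(-63/88) = 25/88
totals (row 1 + row 2): sun 63/88 + (-63/88) = 0, ring 63/88 + 25/88 = 1, arm 63/88 + 0 = 63/88
asked cell (row1, ring) = 63/88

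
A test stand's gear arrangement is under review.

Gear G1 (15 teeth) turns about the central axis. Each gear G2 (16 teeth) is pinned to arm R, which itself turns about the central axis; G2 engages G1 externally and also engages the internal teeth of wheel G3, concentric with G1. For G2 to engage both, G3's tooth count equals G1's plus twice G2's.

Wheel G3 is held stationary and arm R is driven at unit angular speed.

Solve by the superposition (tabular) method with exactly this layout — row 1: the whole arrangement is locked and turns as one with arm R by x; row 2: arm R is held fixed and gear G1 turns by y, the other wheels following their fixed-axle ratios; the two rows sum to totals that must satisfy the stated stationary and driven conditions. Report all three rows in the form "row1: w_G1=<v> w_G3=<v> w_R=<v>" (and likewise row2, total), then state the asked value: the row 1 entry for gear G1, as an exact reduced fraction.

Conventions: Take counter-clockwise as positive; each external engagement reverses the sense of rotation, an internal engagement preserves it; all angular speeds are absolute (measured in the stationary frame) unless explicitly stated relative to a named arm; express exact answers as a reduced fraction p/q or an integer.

row1: w_G1=1 w_G3=1 w_R=1
row2: w_G1=47/15 w_G3=-1 w_R=0
total: w_G1=62/15 w_G3=0 w_R=1
asked value: 1

class = planetary set [G3 = 15+2·16 = 47; Willis about the carrier]
row 1: whole set turns with the arm by x
row 2: sun turns y, ring = −(15/47)·y, arm 0
boundary: total ω_ring = x − (15/47)·y = 0 and total ω_arm = x = 1  ⇒  y = 47/15, x = 1
row 2 ring = −(15/47)·47/15 = -1
totals (row 1 + row 2): sun 1 + 47/15 = 62/15, ring 1 + (-1) = 0, arm 1 + 0 = 1
asked cell (row1, sun) = 1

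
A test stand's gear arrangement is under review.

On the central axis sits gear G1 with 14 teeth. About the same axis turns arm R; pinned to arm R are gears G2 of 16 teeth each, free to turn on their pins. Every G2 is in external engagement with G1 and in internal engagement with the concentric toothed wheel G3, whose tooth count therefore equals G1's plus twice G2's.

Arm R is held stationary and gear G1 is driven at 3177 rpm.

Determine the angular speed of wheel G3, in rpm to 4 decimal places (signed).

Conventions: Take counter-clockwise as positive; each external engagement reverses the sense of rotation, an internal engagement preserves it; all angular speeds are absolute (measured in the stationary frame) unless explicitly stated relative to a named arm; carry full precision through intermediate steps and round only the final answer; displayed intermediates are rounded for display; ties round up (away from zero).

recognized (axles ride arm R): planetary set, 14/16/46 teeth
normalise by the input: solve with ω_sun = 1, then scale by 3177 rpm
ring teeth: 14 + 2·16 = 46
14(ω_sun−ω_arm) = −46(ω_ring−ω_arm),  ω_arm = 0, ω_sun = 1
ω_ring = 0 − (14/46)(1−0) = -7/23
scale: ω_ring = -7/23 × 3177 rpm = -966.9130 rpm

-966.9130 rpm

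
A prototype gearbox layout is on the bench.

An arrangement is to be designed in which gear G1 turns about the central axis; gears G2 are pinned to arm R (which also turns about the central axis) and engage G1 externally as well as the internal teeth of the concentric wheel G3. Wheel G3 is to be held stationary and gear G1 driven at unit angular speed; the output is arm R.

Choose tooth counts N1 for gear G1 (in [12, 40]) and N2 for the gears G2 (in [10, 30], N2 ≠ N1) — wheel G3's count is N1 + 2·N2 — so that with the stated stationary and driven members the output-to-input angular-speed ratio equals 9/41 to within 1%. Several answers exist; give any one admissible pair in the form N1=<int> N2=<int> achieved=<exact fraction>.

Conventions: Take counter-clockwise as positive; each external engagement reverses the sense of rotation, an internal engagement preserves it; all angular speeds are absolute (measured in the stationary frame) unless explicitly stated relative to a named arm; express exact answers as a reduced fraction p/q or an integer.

class = planetary set [ratio 9/41 wanted; Willis about the carrier]
Willis with ω_ring = 0: ω_arm/ω_sun = N1/(N1+N3); set equal to 9/41  ⇒  N3/N1 = 1/(9/41) − 1 = 32/9
N3 = N1 + 2·N2  ⇒  N2/N1 = (N3/N1 − 1)/2 = (32/9 − 1)/2 = 23/18
smallest multiple with N1 ≥ 12 and N2 ≥ 10: k = 1  ⇒  N1 = 1·18 = 18, N2 = 1·23 = 23 (N1 ≤ 40, N2 ≤ 30, N2 ≠ N1 ✓), N3 = 18 + 2·23 = 64
check: N1/(N1+N3) with N1 = 18, N3 = 64 gives 9/41; |achieved − target| = 0 ≤ 9/4100 ✓

N1=18 N2=23 achieved=9/41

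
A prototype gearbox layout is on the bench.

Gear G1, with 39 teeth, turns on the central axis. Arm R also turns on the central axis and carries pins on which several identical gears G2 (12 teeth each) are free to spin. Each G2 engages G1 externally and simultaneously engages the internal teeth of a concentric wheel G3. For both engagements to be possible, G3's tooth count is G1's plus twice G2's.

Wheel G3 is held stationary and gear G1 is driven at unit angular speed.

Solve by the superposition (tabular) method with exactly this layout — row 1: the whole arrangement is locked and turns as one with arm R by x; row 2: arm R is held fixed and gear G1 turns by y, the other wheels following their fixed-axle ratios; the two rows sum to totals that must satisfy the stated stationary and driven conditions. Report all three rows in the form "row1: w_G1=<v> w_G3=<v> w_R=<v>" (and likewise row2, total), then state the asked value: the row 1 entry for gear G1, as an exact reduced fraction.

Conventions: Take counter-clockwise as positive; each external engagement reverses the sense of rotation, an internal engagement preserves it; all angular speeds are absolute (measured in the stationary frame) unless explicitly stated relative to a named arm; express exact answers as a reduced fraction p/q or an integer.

planetary set (39T centre, 12T on arm, 63T internal) — Willis relation
row 1 (train locked, turned with arm): all members turn x
row 2 (arm held, sun turns y): ω_ring = −(39/63)·y, ω_arm = 0
boundary: total ω_ring = x − (39/63)·y = 0 and total ω_sun = x + y = 1  ⇒  y = 21/34, x = 13/34
row 2 ring = −(39/63)·21/34 = -13/34
totals (row 1 + row 2): sun 13/34 + 21/34 = 1, ring 13/34 + (-13/34) = 0, arm 13/34 + 0 = 13/34
asked cell (row1, sun) = 13/34

row1: w_G1=13/34 w_G3=13/34 w_R=13/34
row2: w_G1=21/34 w_G3=-13/34 w_R=0
total: w_G1=1 w_G3=0 w_R=13/34
asked value: 13/34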